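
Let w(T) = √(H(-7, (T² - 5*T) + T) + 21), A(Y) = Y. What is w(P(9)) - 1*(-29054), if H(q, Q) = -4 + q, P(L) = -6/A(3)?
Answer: 29054 + √10 ≈ 29057.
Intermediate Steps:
P(L) = -2 (P(L) = -6/3 = -6*⅓ = -2)
w(T) = √10 (w(T) = √((-4 - 7) + 21) = √(-11 + 21) = √10)
w(P(9)) - 1*(-29054) = √10 - 1*(-29054) = √10 + 29054 = 29054 + √10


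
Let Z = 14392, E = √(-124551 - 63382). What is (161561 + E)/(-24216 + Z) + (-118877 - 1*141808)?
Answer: -2561131001/9824 - I*√187933/9824 ≈ -2.607e+5 - 0.044128*I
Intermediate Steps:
E = I*√187933 (E = √(-187933) = I*√187933 ≈ 433.51*I)
(161561 + E)/(-24216 + Z) + (-118877 - 1*141808) = (161561 + I*√187933)/(-24216 + 14392) + (-118877 - 1*141808) = (161561 + I*√187933)/(-9824) + (-118877 - 141808) = (161561 + I*√187933)*(-1/9824) - 260685 = (-161561/9824 - I*√187933/9824) - 260685 = -2561131001/9824 - I*√187933/9824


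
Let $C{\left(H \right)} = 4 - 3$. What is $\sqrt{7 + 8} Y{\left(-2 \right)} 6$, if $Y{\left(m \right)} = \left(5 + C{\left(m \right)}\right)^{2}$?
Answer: $216 \sqrt{15} \approx 836.56$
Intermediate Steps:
$C{\left(H \right)} = 1$
$Y{\left(m \right)} = 36$ ($Y{\left(m \right)} = \left(5 + 1\right)^{2} = 6^{2} = 36$)
$\sqrt{7 + 8} Y{\left(-2 \right)} 6 = \sqrt{7 + 8} \cdot 36 \cdot 6 = \sqrt{15} \cdot 36 \cdot 6 = 36 \sqrt{15} \cdot 6 = 216 \sqrt{15}$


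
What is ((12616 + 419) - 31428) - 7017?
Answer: -25410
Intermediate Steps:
((12616 + 419) - 31428) - 7017 = (13035 - 31428) - 7017 = -18393 - 7017 = -25410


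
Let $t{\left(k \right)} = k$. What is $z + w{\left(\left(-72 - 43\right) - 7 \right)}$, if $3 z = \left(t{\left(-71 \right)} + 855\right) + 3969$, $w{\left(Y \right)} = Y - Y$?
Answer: $\frac{4753}{3} \approx 1584.3$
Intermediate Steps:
$w{\left(Y \right)} = 0$
$z = \frac{4753}{3}$ ($z = \frac{\left(-71 + 855\right) + 3969}{3} = \frac{784 + 3969}{3} = \frac{1}{3} \cdot 4753 = \frac{4753}{3} \approx 1584.3$)
$z + w{\left(\left(-72 - 43\right) - 7 \right)} = \frac{4753}{3} + 0 = \frac{4753}{3}$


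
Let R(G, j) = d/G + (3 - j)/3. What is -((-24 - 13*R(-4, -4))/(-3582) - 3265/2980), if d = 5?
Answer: 6949045/6404616 ≈ 1.0850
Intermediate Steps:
R(G, j) = 1 + 5/G - j/3 (R(G, j) = 5/G + (3 - j)/3 = 5/G + (3 - j)*(1/3) = 5/G + (1 - j/3) = 1 + 5/G - j/3)
-((-24 - 13*R(-4, -4))/(-3582) - 3265/2980) = -((-24 - 13*(1 + 5/(-4) - 1/3*(-4)))/(-3582) - 3265/2980) = -((-24 - 13*(1 + 5*(-1/4) + 4/3))*(-1/3582) - 3265*1/2980) = -((-24 - 13*(1 - 5/4 + 4/3))*(-1/3582) - 653/596) = -((-24 - 13*13/12)*(-1/3582) - 653/596) = -((-24 - 169/12)*(-1/3582) - 653/596) = -(-457/12*(-1/3582) - 653/596) = -(457/42984 - 653/596) = -1*(-6949045/6404616) = 6949045/6404616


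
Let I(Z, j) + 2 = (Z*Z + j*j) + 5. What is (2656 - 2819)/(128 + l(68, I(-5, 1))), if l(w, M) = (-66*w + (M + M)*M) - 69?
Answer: 163/2747 ≈ 0.059337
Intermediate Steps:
I(Z, j) = 3 + Z² + j² (I(Z, j) = -2 + ((Z*Z + j*j) + 5) = -2 + ((Z² + j²) + 5) = -2 + (5 + Z² + j²) = 3 + Z² + j²)
l(w, M) = -69 - 66*w + 2*M² (l(w, M) = (-66*w + (2*M)*M) - 69 = (-66*w + 2*M²) - 69 = -69 - 66*w + 2*M²)
(2656 - 2819)/(128 + l(68, I(-5, 1))) = (2656 - 2819)/(128 + (-69 - 66*68 + 2*(3 + (-5)² + 1²)²)) = -163/(128 + (-69 - 4488 + 2*(3 + 25 + 1)²)) = -163/(128 + (-69 - 4488 + 2*29²)) = -163/(128 + (-69 - 4488 + 2*841)) = -163/(128 + (-69 - 4488 + 1682)) = -163/(128 - 2875) = -163/(-2747) = -163*(-1/2747) = 163/2747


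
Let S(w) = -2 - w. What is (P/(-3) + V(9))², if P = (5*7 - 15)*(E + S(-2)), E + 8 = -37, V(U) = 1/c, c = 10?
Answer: 9006001/100 ≈ 90060.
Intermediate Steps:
V(U) = ⅒ (V(U) = 1/10 = ⅒)
E = -45 (E = -8 - 37 = -45)
P = -900 (P = (5*7 - 15)*(-45 + (-2 - 1*(-2))) = (35 - 15)*(-45 + (-2 + 2)) = 20*(-45 + 0) = 20*(-45) = -900)
(P/(-3) + V(9))² = (-900/(-3) + ⅒)² = (-900*(-⅓) + ⅒)² = (300 + ⅒)² = (3001/10)² = 9006001/100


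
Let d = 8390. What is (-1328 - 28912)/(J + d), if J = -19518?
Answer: 3780/1391 ≈ 2.7175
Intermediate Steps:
(-1328 - 28912)/(J + d) = (-1328 - 28912)/(-19518 + 8390) = -30240/(-11128) = -30240*(-1/11128) = 3780/1391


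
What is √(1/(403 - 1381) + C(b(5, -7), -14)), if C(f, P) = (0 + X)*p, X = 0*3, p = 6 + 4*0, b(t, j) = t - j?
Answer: I*√978/978 ≈ 0.031976*I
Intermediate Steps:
p = 6 (p = 6 + 0 = 6)
X = 0
C(f, P) = 0 (C(f, P) = (0 + 0)*6 = 0*6 = 0)
√(1/(403 - 1381) + C(b(5, -7), -14)) = √(1/(403 - 1381) + 0) = √(1/(-978) + 0) = √(-1/978 + 0) = √(-1/978) = I*√978/978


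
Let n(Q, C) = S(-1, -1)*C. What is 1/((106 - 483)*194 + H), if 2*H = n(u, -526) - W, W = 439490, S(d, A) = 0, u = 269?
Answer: -1/292883 ≈ -3.4143e-6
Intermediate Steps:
n(Q, C) = 0 (n(Q, C) = 0*C = 0)
H = -219745 (H = (0 - 1*439490)/2 = (0 - 439490)/2 = (½)*(-439490) = -219745)
1/((106 - 483)*194 + H) = 1/((106 - 483)*194 - 219745) = 1/(-377*194 - 219745) = 1/(-73138 - 219745) = 1/(-292883) = -1/292883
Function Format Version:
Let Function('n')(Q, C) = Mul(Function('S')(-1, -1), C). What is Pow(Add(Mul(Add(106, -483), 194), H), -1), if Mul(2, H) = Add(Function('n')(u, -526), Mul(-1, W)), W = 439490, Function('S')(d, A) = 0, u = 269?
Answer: Rational(-1, 292883) ≈ -3.4143e-6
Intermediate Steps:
Function('n')(Q, C) = 0 (Function('n')(Q, C) = Mul(0, C) = 0)
H = -219745 (H = Mul(Rational(1, 2), Add(0, Mul(-1, 439490))) = Mul(Rational(1, 2), Add(0, -439490)) = Mul(Rational(1, 2), -439490) = -219745)
Pow(Add(Mul(Add(106, -483), 194), H), -1) = Pow(Add(Mul(Add(106, -483), 194), -219745), -1) = Pow(Add(Mul(-377, 194), -219745), -1) = Pow(Add(-73138, -219745), -1) = Pow(-292883, -1) = Rational(-1, 292883)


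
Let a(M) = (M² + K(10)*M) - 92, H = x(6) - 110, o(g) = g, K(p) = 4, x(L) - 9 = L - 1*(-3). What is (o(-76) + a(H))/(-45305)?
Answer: -7928/45305 ≈ -0.17499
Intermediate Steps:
x(L) = 12 + L (x(L) = 9 + (L - 1*(-3)) = 9 + (L + 3) = 9 + (3 + L) = 12 + L)
H = -92 (H = (12 + 6) - 110 = 18 - 110 = -92)
a(M) = -92 + M² + 4*M (a(M) = (M² + 4*M) - 92 = -92 + M² + 4*M)
(o(-76) + a(H))/(-45305) = (-76 + (-92 + (-92)² + 4*(-92)))/(-45305) = (-76 + (-92 + 8464 - 368))*(-1/45305) = (-76 + 8004)*(-1/45305) = 7928*(-1/45305) = -7928/45305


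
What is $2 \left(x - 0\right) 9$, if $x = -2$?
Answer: $-36$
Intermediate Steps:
$2 \left(x - 0\right) 9 = 2 \left(-2 - 0\right) 9 = 2 \left(-2 + 0\right) 9 = 2 \left(-2\right) 9 = \left(-4\right) 9 = -36$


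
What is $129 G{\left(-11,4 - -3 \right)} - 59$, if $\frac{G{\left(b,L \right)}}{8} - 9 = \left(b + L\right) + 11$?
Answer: $16453$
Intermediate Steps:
$G{\left(b,L \right)} = 160 + 8 L + 8 b$ ($G{\left(b,L \right)} = 72 + 8 \left(\left(b + L\right) + 11\right) = 72 + 8 \left(\left(L + b\right) + 11\right) = 72 + 8 \left(11 + L + b\right) = 72 + \left(88 + 8 L + 8 b\right) = 160 + 8 L + 8 b$)
$129 G{\left(-11,4 - -3 \right)} - 59 = 129 \left(160 + 8 \left(4 - -3\right) + 8 \left(-11\right)\right) - 59 = 129 \left(160 + 8 \left(4 + 3\right) - 88\right) - 59 = 129 \left(160 + 8 \cdot 7 - 88\right) - 59 = 129 \left(160 + 56 - 88\right) - 59 = 129 \cdot 128 - 59 = 16512 - 59 = 16453$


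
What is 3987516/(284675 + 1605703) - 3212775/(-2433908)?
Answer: 2629767711913/766834356204 ≈ 3.4294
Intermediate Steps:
3987516/(284675 + 1605703) - 3212775/(-2433908) = 3987516/1890378 - 3212775*(-1/2433908) = 3987516*(1/1890378) + 3212775/2433908 = 664586/315063 + 3212775/2433908 = 2629767711913/766834356204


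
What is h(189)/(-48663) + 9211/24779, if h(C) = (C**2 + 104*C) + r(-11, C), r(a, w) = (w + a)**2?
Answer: -1709049626/1205820477 ≈ -1.4173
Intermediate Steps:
r(a, w) = (a + w)**2
h(C) = C**2 + (-11 + C)**2 + 104*C (h(C) = (C**2 + 104*C) + (-11 + C)**2 = C**2 + (-11 + C)**2 + 104*C)
h(189)/(-48663) + 9211/24779 = (121 + 2*189**2 + 82*189)/(-48663) + 9211/24779 = (121 + 2*35721 + 15498)*(-1/48663) + 9211*(1/24779) = (121 + 71442 + 15498)*(-1/48663) + 9211/24779 = 87061*(-1/48663) + 9211/24779 = -87061/48663 + 9211/24779 = -1709049626/1205820477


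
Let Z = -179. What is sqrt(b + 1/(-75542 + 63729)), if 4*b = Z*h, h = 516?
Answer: 28*I*sqrt(4110049838)/11813 ≈ 151.96*I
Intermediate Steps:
b = -23091 (b = (-179*516)/4 = (1/4)*(-92364) = -23091)
sqrt(b + 1/(-75542 + 63729)) = sqrt(-23091 + 1/(-75542 + 63729)) = sqrt(-23091 + 1/(-11813)) = sqrt(-23091 - 1/11813) = sqrt(-272773984/11813) = 28*I*sqrt(4110049838)/11813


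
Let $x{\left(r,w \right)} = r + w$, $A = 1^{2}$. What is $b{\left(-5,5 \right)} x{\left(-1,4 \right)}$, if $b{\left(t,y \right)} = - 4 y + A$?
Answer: $-57$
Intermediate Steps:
$A = 1$
$b{\left(t,y \right)} = 1 - 4 y$ ($b{\left(t,y \right)} = - 4 y + 1 = 1 - 4 y$)
$b{\left(-5,5 \right)} x{\left(-1,4 \right)} = \left(1 - 20\right) \left(-1 + 4\right) = \left(1 - 20\right) 3 = \left(-19\right) 3 = -57$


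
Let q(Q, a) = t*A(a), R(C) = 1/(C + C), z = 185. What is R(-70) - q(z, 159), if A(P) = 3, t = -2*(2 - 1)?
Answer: 839/140 ≈ 5.9929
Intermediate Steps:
t = -2 (t = -2*1 = -2)
R(C) = 1/(2*C)
q(Q, a) = -6 (q(Q, a) = -2*3 = -6)
R(-70) - q(z, 159) = (1/2)/(-70) - 1*(-6) = (1/2)*(-1/70) + 6 = -1/140 + 6 = 839/140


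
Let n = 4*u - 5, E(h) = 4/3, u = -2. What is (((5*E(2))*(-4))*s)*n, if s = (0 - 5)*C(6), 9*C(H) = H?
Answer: -10400/9 ≈ -1155.6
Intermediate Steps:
C(H) = H/9
E(h) = 4/3 (E(h) = 4*(1/3) = 4/3)
s = -10/3 (s = (0 - 5)*((1/9)*6) = -5*2/3 = -10/3 ≈ -3.3333)
n = -13 (n = 4*(-2) - 5 = -8 - 5 = -13)
(((5*E(2))*(-4))*s)*n = (((5*(4/3))*(-4))*(-10/3))*(-13) = (((20/3)*(-4))*(-10/3))*(-13) = -80/3*(-10/3)*(-13) = (800/9)*(-13) = -10400/9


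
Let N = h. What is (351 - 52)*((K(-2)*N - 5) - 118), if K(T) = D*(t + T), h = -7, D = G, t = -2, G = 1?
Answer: -28405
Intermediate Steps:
D = 1
N = -7
K(T) = -2 + T (K(T) = 1*(-2 + T) = -2 + T)
(351 - 52)*((K(-2)*N - 5) - 118) = (351 - 52)*(((-2 - 2)*(-7) - 5) - 118) = 299*((-4*(-7) - 5) - 118) = 299*((28 - 5) - 118) = 299*(23 - 118) = 299*(-95) = -28405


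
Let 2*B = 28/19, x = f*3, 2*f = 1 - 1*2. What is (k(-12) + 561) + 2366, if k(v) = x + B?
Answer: 111197/38 ≈ 2926.2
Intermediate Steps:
f = -½ (f = (1 - 1*2)/2 = (1 - 2)/2 = (½)*(-1) = -½ ≈ -0.50000)
x = -3/2 (x = -½*3 = -3/2 ≈ -1.5000)
B = 14/19 (B = (28/19)/2 = (28*(1/19))/2 = (½)*(28/19) = 14/19 ≈ 0.73684)
k(v) = -29/38 (k(v) = -3/2 + 14/19 = -29/38)
(k(-12) + 561) + 2366 = (-29/38 + 561) + 2366 = 21289/38 + 2366 = 111197/38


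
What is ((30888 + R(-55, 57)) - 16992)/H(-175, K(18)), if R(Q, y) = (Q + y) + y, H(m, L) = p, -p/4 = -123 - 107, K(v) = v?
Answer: 2791/184 ≈ 15.168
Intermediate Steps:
p = 920 (p = -4*(-123 - 107) = -4*(-230) = 920)
H(m, L) = 920
R(Q, y) = Q + 2*y
((30888 + R(-55, 57)) - 16992)/H(-175, K(18)) = ((30888 + (-55 + 2*57)) - 16992)/920 = ((30888 + (-55 + 114)) - 16992)*(1/920) = ((30888 + 59) - 16992)*(1/920) = (30947 - 16992)*(1/920) = 13955*(1/920) = 2791/184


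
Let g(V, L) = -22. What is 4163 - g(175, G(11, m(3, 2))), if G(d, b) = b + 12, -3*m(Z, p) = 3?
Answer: 4185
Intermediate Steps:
m(Z, p) = -1 (m(Z, p) = -⅓*3 = -1)
G(d, b) = 12 + b
4163 - g(175, G(11, m(3, 2))) = 4163 - 1*(-22) = 4163 + 22 = 4185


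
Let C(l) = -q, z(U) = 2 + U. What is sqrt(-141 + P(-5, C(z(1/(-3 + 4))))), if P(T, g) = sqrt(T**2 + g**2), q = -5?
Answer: sqrt(-141 + 5*sqrt(2)) ≈ 11.573*I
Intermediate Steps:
C(l) = 5 (C(l) = -1*(-5) = 5)
sqrt(-141 + P(-5, C(z(1/(-3 + 4))))) = sqrt(-141 + sqrt((-5)**2 + 5**2)) = sqrt(-141 + sqrt(25 + 25)) = sqrt(-141 + sqrt(50)) = sqrt(-141 + 5*sqrt(2))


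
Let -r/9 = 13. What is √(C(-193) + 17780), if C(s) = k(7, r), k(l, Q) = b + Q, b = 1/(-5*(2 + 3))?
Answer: √441574/5 ≈ 132.90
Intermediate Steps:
r = -117 (r = -9*13 = -117)
b = -1/25 (b = 1/(-5*5) = 1/(-25) = -1/25 ≈ -0.040000)
k(l, Q) = -1/25 + Q
C(s) = -2926/25 (C(s) = -1/25 - 117 = -2926/25)
√(C(-193) + 17780) = √(-2926/25 + 17780) = √(441574/25) = √441574/5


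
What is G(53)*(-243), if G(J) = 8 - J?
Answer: 10935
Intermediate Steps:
G(53)*(-243) = (8 - 1*53)*(-243) = (8 - 53)*(-243) = -45*(-243) = 10935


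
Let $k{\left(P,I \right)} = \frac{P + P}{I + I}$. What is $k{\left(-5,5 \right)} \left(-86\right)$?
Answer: $86$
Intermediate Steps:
$k{\left(P,I \right)} = \frac{P}{I}$ ($k{\left(P,I \right)} = \frac{2 P}{2 I} = 2 P \frac{1}{2 I} = \frac{P}{I}$)
$k{\left(-5,5 \right)} \left(-86\right) = - \frac{5}{5} \left(-86\right) = \left(-5\right) \frac{1}{5} \left(-86\right) = \left(-1\right) \left(-86\right) = 86$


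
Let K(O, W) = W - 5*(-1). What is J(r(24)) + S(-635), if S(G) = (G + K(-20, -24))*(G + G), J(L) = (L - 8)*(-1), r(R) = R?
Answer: 830564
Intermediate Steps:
K(O, W) = 5 + W (K(O, W) = W + 5 = 5 + W)
J(L) = 8 - L (J(L) = (-8 + L)*(-1) = 8 - L)
S(G) = 2*G*(-19 + G) (S(G) = (G + (5 - 24))*(G + G) = (G - 19)*(2*G) = (-19 + G)*(2*G) = 2*G*(-19 + G))
J(r(24)) + S(-635) = (8 - 1*24) + 2*(-635)*(-19 - 635) = (8 - 24) + 2*(-635)*(-654) = -16 + 830580 = 830564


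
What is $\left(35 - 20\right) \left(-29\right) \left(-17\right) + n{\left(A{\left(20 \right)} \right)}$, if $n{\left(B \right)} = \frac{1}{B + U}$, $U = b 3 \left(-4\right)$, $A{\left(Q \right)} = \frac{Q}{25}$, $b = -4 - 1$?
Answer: $\frac{2248085}{304} \approx 7395.0$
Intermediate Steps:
$b = -5$
$A{\left(Q \right)} = \frac{Q}{25}$ ($A{\left(Q \right)} = Q \frac{1}{25} = \frac{Q}{25}$)
$U = 60$ ($U = \left(-5\right) 3 \left(-4\right) = \left(-15\right) \left(-4\right) = 60$)
$n{\left(B \right)} = \frac{1}{60 + B}$ ($n{\left(B \right)} = \frac{1}{B + 60} = \frac{1}{60 + B}$)
$\left(35 - 20\right) \left(-29\right) \left(-17\right) + n{\left(A{\left(20 \right)} \right)} = \left(35 - 20\right) \left(-29\right) \left(-17\right) + \frac{1}{60 + \frac{1}{25} \cdot 20} = \left(35 - 20\right) \left(-29\right) \left(-17\right) + \frac{1}{60 + \frac{4}{5}} = 15 \left(-29\right) \left(-17\right) + \frac{1}{\frac{304}{5}} = \left(-435\right) \left(-17\right) + \frac{5}{304} = 7395 + \frac{5}{304} = \frac{2248085}{304}$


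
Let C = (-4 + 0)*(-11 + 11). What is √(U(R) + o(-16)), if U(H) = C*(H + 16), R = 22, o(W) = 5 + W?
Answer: I*√11 ≈ 3.3166*I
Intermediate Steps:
C = 0 (C = -4*0 = 0)
U(H) = 0 (U(H) = 0*(H + 16) = 0*(16 + H) = 0)
√(U(R) + o(-16)) = √(0 + (5 - 16)) = √(0 - 11) = √(-11) = I*√11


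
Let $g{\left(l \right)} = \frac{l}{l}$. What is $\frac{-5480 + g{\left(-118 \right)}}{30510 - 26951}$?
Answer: $- \frac{5479}{3559} \approx -1.5395$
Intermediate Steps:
$g{\left(l \right)} = 1$
$\frac{-5480 + g{\left(-118 \right)}}{30510 - 26951} = \frac{-5480 + 1}{30510 - 26951} = - \frac{5479}{3559}$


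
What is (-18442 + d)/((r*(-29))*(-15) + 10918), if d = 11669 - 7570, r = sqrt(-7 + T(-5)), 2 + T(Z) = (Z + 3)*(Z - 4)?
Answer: -14343/12223 ≈ -1.1734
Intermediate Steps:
T(Z) = -2 + (-4 + Z)*(3 + Z) (T(Z) = -2 + (Z + 3)*(Z - 4) = -2 + (3 + Z)*(-4 + Z) = -2 + (-4 + Z)*(3 + Z))
r = 3 (r = sqrt(-7 + (-14 + (-5)**2 - 1*(-5))) = sqrt(-7 + (-14 + 25 + 5)) = sqrt(-7 + 16) = sqrt(9) = 3)
d = 4099
(-18442 + d)/((r*(-29))*(-15) + 10918) = (-18442 + 4099)/((3*(-29))*(-15) + 10918) = -14343/(-87*(-15) + 10918) = -14343/(1305 + 10918) = -14343/12223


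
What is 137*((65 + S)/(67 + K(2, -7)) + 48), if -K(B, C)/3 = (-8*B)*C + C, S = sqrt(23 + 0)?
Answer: 1621943/248 - 137*sqrt(23)/248 ≈ 6537.4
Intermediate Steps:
S = sqrt(23) ≈ 4.7958
K(B, C) = -3*C + 24*B*C (K(B, C) = -3*((-8*B)*C + C) = -3*(-8*B*C + C) = -3*(C - 8*B*C) = -3*C + 24*B*C)
137*((65 + S)/(67 + K(2, -7)) + 48) = 137*((65 + sqrt(23))/(67 + 3*(-7)*(-1 + 8*2)) + 48) = 137*((65 + sqrt(23))/(67 + 3*(-7)*(-1 + 16)) + 48) = 137*((65 + sqrt(23))/(67 + 3*(-7)*15) + 48) = 137*((65 + sqrt(23))/(67 - 315) + 48) = 137*((65 + sqrt(23))/(-248) + 48) = 137*((65 + sqrt(23))*(-1/248) + 48) = 137*((-65/248 - sqrt(23)/248) + 48) = 137*(11839/248 - sqrt(23)/248) = 1621943/248 - 137*sqrt(23)/248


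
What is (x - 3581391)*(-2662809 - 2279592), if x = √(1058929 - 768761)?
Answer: 17700670459791 - 9884802*√72542 ≈ 1.7698e+13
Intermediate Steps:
x = 2*√72542 (x = √290168 = 2*√72542 ≈ 538.67)
(x - 3581391)*(-2662809 - 2279592) = (2*√72542 - 3581391)*(-2662809 - 2279592) = (-3581391 + 2*√72542)*(-4942401) = 17700670459791 - 9884802*√72542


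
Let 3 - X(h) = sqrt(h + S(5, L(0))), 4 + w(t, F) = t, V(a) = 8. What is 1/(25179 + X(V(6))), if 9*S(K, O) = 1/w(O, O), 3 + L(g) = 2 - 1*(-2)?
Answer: 679914/17121594133 + 3*sqrt(645)/17121594133 ≈ 3.9715e-5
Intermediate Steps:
L(g) = 1 (L(g) = -3 + (2 - 1*(-2)) = -3 + (2 + 2) = -3 + 4 = 1)
w(t, F) = -4 + t
S(K, O) = 1/(9*(-4 + O))
X(h) = 3 - sqrt(-1/27 + h) (X(h) = 3 - sqrt(h + 1/(9*(-4 + 1))) = 3 - sqrt(h + (1/9)/(-3)) = 3 - sqrt(h + (1/9)*(-1/3)) = 3 - sqrt(h - 1/27) = 3 - sqrt(-1/27 + h))
1/(25179 + X(V(6))) = 1/(25179 + (3 - sqrt(-3 + 81*8)/9)) = 1/(25179 + (3 - sqrt(-3 + 648)/9)) = 1/(25179 + (3 - sqrt(645)/9)) = 1/(25182 - sqrt(645)/9)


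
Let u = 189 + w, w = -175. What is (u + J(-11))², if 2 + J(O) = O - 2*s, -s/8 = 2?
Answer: 1089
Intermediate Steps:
s = -16 (s = -8*2 = -16)
J(O) = 30 + O (J(O) = -2 + (O - 2*(-16)) = -2 + (O + 32) = -2 + (32 + O) = 30 + O)
u = 14 (u = 189 - 175 = 14)
(u + J(-11))² = (14 + (30 - 11))² = (14 + 19)² = 33² = 1089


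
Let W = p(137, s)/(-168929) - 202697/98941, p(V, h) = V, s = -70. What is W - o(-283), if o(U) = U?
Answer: 4695808229057/16714004189 ≈ 280.95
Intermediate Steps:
W = -34254956430/16714004189 (W = 137/(-168929) - 202697/98941 = 137*(-1/168929) - 202697*1/98941 = -137/168929 - 202697/98941 = -34254956430/16714004189 ≈ -2.0495)
W - o(-283) = -34254956430/16714004189 - 1*(-283) = -34254956430/16714004189 + 283 = 4695808229057/16714004189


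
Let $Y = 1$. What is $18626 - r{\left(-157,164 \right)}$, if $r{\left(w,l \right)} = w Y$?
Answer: $18783$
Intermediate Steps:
$r{\left(w,l \right)} = w$ ($r{\left(w,l \right)} = w 1 = w$)
$18626 - r{\left(-157,164 \right)} = 18626 - -157 = 18626 + 157 = 18783$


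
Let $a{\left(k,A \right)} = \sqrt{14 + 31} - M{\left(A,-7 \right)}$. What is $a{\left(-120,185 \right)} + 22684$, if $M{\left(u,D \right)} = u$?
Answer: $22499 + 3 \sqrt{5} \approx 22506.0$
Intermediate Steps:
$a{\left(k,A \right)} = - A + 3 \sqrt{5}$ ($a{\left(k,A \right)} = \sqrt{14 + 31} - A = \sqrt{45} - A = 3 \sqrt{5} - A = - A + 3 \sqrt{5}$)
$a{\left(-120,185 \right)} + 22684 = \left(\left(-1\right) 185 + 3 \sqrt{5}\right) + 22684 = \left(-185 + 3 \sqrt{5}\right) + 22684 = 22499 + 3 \sqrt{5}$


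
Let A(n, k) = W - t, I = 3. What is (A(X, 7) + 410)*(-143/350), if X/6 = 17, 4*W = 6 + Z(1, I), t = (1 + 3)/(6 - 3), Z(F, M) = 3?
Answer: -705133/4200 ≈ -167.89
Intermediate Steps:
t = 4/3 ≈ 1.3333
W = 9/4 (W = (6 + 3)/4 = (¼)*9 = 9/4 ≈ 2.2500)
X = 102 (X = 6*17 = 102)
A(n, k) = 11/12 (A(n, k) = 9/4 - 1*4/3 = 9/4 - 4/3 = 11/12)
(A(X, 7) + 410)*(-143/350) = (11/12 + 410)*(-143/350) = 4931*(-143*1/350)/12 = (4931/12)*(-143/350) = -705133/4200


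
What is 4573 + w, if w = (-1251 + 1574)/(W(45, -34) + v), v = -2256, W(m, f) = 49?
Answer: 10092288/2207 ≈ 4572.9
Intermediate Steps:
w = -323/2207 (w = (-1251 + 1574)/(49 - 2256) = 323/(-2207) = 323*(-1/2207) = -323/2207 ≈ -0.14635)
4573 + w = 4573 - 323/2207 = 10092288/2207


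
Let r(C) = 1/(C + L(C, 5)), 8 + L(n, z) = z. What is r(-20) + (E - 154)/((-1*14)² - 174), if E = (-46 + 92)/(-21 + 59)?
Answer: -67187/9614 ≈ -6.9885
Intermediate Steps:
L(n, z) = -8 + z
E = 23/19 (E = 46/38 = 46*(1/38) = 23/19 ≈ 1.2105)
r(C) = 1/(-3 + C) (r(C) = 1/(C + (-8 + 5)) = 1/(C - 3) = 1/(-3 + C))
r(-20) + (E - 154)/((-1*14)² - 174) = 1/(-3 - 20) + (23/19 - 154)/((-1*14)² - 174) = 1/(-23) - 2903/(19*((-14)² - 174)) = -1/23 - 2903/(19*(196 - 174)) = -1/23 - 2903/19/22 = -1/23 - 2903/19*1/22 = -1/23 - 2903/418 = -67187/9614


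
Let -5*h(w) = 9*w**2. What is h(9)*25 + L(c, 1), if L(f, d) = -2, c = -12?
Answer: -3647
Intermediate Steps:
h(w) = -9*w**2/5
h(9)*25 + L(c, 1) = -9/5*9**2*25 - 2 = -9/5*81*25 - 2 = -729/5*25 - 2 = -3645 - 2 = -3647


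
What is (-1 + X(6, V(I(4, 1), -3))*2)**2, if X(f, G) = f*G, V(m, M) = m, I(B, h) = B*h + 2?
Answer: 5041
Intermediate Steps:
I(B, h) = 2 + B*h
X(f, G) = G*f
(-1 + X(6, V(I(4, 1), -3))*2)**2 = (-1 + ((2 + 4*1)*6)*2)**2 = (-1 + ((2 + 4)*6)*2)**2 = (-1 + (6*6)*2)**2 = (-1 + 36*2)**2 = (-1 + 72)**2 = 71**2 = 5041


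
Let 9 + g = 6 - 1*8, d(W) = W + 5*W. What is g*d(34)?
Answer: -2244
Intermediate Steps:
d(W) = 6*W
g = -11 (g = -9 + (6 - 1*8) = -9 + (6 - 8) = -9 - 2 = -11)
g*d(34) = -66*34 = -11*204 = -2244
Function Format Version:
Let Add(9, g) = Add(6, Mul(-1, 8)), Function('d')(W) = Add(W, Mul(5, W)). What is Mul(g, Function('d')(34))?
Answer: -2244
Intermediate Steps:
Function('d')(W) = Mul(6, W)
g = -11 (g = Add(-9, Add(6, Mul(-1, 8))) = Add(-9, Add(6, -8)) = Add(-9, -2) = -11)
Mul(g, Function('d')(34)) = Mul(-11, Mul(6, 34)) = Mul(-11, 204) = -2244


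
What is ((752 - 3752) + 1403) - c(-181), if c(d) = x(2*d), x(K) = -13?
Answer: -1584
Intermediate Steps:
c(d) = -13
((752 - 3752) + 1403) - c(-181) = ((752 - 3752) + 1403) - 1*(-13) = (-3000 + 1403) + 13 = -1597 + 13 = -1584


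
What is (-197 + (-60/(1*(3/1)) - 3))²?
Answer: 48400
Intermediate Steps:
(-197 + (-60/(1*(3/1)) - 3))² = (-197 + (-60/(1*(3*1)) - 3))² = (-197 + (-60/(1*3) - 3))² = (-197 + (-60/3 - 3))² = (-197 + (-6*10/3 - 3))² = (-197 + (-20 - 3))² = (-197 - 23)² = (-220)² = 48400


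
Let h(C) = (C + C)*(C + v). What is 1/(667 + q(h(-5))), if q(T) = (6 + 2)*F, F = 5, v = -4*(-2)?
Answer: 1/707 ≈ 0.0014144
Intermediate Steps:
v = 8
h(C) = 2*C*(8 + C) (h(C) = (C + C)*(C + 8) = (2*C)*(8 + C) = 2*C*(8 + C))
q(T) = 40 (q(T) = (6 + 2)*5 = 8*5 = 40)
1/(667 + q(h(-5))) = 1/(667 + 40) = 1/707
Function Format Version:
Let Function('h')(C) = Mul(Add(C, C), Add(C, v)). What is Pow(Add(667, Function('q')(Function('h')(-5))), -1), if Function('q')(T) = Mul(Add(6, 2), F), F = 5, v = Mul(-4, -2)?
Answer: Rational(1, 707) ≈ 0.0014144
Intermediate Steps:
v = 8
Function('h')(C) = Mul(2, C, Add(8, C)) (Function('h')(C) = Mul(Add(C, C), Add(C, 8)) = Mul(Mul(2, C), Add(8, C)) = Mul(2, C, Add(8, C)))
Function('q')(T) = 40 (Function('q')(T) = Mul(Add(6, 2), 5) = Mul(8, 5) = 40)
Pow(Add(667, Function('q')(Function('h')(-5))), -1) = Pow(Add(667, 40), -1) = Pow(707, -1) = Rational(1, 707)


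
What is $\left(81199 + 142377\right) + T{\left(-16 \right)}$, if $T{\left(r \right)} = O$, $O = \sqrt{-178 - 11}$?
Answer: $223576 + 3 i \sqrt{21} \approx 2.2358 \cdot 10^{5} + 13.748 i$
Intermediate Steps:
$O = 3 i \sqrt{21}$ ($O = \sqrt{-189} = 3 i \sqrt{21} \approx 13.748 i$)
$T{\left(r \right)} = 3 i \sqrt{21}$
$\left(81199 + 142377\right) + T{\left(-16 \right)} = \left(81199 + 142377\right) + 3 i \sqrt{21} = 223576 + 3 i \sqrt{21}$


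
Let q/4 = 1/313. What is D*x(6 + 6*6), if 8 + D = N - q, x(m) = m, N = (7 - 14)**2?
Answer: 538818/313 ≈ 1721.5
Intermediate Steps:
q = 4/313 ≈ 0.012780
N = 49 (N = (-7)**2 = 49)
D = 12829/313 (D = -8 + (49 - 1*4/313) = -8 + (49 - 4/313) = -8 + 15333/313 = 12829/313 ≈ 40.987)
D*x(6 + 6*6) = 12829*(6 + 6*6)/313 = 12829*(6 + 36)/313 = (12829/313)*42 = 538818/313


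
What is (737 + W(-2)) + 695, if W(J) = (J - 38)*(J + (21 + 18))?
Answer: -48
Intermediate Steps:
W(J) = (-38 + J)*(39 + J) (W(J) = (-38 + J)*(J + 39) = (-38 + J)*(39 + J))
(737 + W(-2)) + 695 = (737 + (-1482 - 2 + (-2)²)) + 695 = (737 + (-1482 - 2 + 4)) + 695 = (737 - 1480) + 695 = -743 + 695 = -48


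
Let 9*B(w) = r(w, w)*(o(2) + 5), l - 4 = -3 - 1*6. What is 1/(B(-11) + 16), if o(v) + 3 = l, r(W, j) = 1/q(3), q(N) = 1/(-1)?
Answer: 3/49 ≈ 0.061224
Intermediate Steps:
q(N) = -1
l = -5 (l = 4 + (-3 - 1*6) = 4 + (-3 - 6) = 4 - 9 = -5)
r(W, j) = -1 (r(W, j) = 1/(-1) = -1)
o(v) = -8 (o(v) = -3 - 5 = -8)
B(w) = 1/3 (B(w) = (-(-8 + 5))/9 = (-1*(-3))/9 = (1/9)*3 = 1/3)
1/(B(-11) + 16) = 1/(1/3 + 16) = 1/(49/3) = 3/49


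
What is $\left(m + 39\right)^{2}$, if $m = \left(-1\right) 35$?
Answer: $16$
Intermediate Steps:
$m = -35$
$\left(m + 39\right)^{2} = \left(-35 + 39\right)^{2} = 4^{2} = 16$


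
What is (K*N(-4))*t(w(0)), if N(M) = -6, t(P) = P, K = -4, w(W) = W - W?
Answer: 0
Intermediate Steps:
w(W) = 0
(K*N(-4))*t(w(0)) = -4*(-6)*0 = 24*0 = 0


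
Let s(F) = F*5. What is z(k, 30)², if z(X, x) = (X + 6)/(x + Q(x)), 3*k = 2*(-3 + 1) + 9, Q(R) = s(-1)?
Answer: 529/5625 ≈ 0.094044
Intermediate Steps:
s(F) = 5*F
Q(R) = -5 (Q(R) = 5*(-1) = -5)
k = 5/3 (k = (2*(-3 + 1) + 9)/3 = (2*(-2) + 9)/3 = (-4 + 9)/3 = (⅓)*5 = 5/3 ≈ 1.6667)
z(X, x) = (6 + X)/(-5 + x) (z(X, x) = (X + 6)/(x - 5) = (6 + X)/(-5 + x))
z(k, 30)² = ((6 + 5/3)/(-5 + 30))² = ((23/3)/25)² = ((1/25)*(23/3))² = (23/75)² = 529/5625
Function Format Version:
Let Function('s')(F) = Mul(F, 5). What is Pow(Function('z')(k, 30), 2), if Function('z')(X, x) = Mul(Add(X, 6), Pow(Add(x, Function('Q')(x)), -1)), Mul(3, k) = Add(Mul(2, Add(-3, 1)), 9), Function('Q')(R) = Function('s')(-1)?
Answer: Rational(529, 5625) ≈ 0.094044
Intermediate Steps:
Function('s')(F) = Mul(5, F)
Function('Q')(R) = -5 (Function('Q')(R) = Mul(5, -1) = -5)
k = Rational(5, 3) (k = Mul(Rational(1, 3), Add(Mul(2, Add(-3, 1)), 9)) = Mul(Rational(1, 3), Add(Mul(2, -2), 9)) = Mul(Rational(1, 3), Add(-4, 9)) = Mul(Rational(1, 3), 5) = Rational(5, 3) ≈ 1.6667)
Function('z')(X, x) = Mul(Pow(Add(-5, x), -1), Add(6, X)) (Function('z')(X, x) = Mul(Add(X, 6), Pow(Add(x, -5), -1)) = Mul(Add(6, X), Pow(Add(-5, x), -1)) = Mul(Pow(Add(-5, x), -1), Add(6, X)))
Pow(Function('z')(k, 30), 2) = Pow(Mul(Pow(Add(-5, 30), -1), Add(6, Rational(5, 3))), 2) = Pow(Mul(Pow(25, -1), Rational(23, 3)), 2) = Pow(Mul(Rational(1, 25), Rational(23, 3)), 2) = Pow(Rational(23, 75), 2) = Rational(529, 5625)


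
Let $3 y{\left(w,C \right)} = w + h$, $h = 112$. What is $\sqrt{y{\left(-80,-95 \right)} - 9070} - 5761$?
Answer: $-5761 + \frac{i \sqrt{81534}}{3} \approx -5761.0 + 95.181 i$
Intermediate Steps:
$y{\left(w,C \right)} = \frac{112}{3} + \frac{w}{3}$ ($y{\left(w,C \right)} = \frac{w + 112}{3} = \frac{112 + w}{3} = \frac{112}{3} + \frac{w}{3}$)
$\sqrt{y{\left(-80,-95 \right)} - 9070} - 5761 = \sqrt{\left(\frac{112}{3} + \frac{1}{3} \left(-80\right)\right) - 9070} - 5761 = \sqrt{\left(\frac{112}{3} - \frac{80}{3}\right) - 9070} - 5761 = \sqrt{\frac{32}{3} - 9070} - 5761 = \sqrt{- \frac{27178}{3}} - 5761 = \frac{i \sqrt{81534}}{3} - 5761 = -5761 + \frac{i \sqrt{81534}}{3}$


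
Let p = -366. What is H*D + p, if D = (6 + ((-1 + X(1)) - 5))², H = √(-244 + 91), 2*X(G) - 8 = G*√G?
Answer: -366 + 243*I*√17/4 ≈ -366.0 + 250.48*I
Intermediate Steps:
X(G) = 4 + G^(3/2)/2 (X(G) = 4 + (G*√G)/2 = 4 + G^(3/2)/2)
H = 3*I*√17 (H = √(-153) = 3*I*√17 ≈ 12.369*I)
D = 81/4 (D = (6 + ((-1 + (4 + 1^(3/2)/2)) - 5))² = (6 + ((-1 + (4 + (½)*1)) - 5))² = (6 + ((-1 + (4 + ½)) - 5))² = (6 + ((-1 + 9/2) - 5))² = (6 + (7/2 - 5))² = (6 - 3/2)² = (9/2)² = 81/4 ≈ 20.250)
H*D + p = (3*I*√17)*(81/4) - 366 = 243*I*√17/4 - 366 = -366 + 243*I*√17/4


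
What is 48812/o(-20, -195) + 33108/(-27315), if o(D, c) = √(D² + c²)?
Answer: -11036/9105 + 48812*√1537/7685 ≈ 247.80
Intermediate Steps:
48812/o(-20, -195) + 33108/(-27315) = 48812/(√((-20)² + (-195)²)) + 33108/(-27315) = 48812/(√(400 + 38025)) + 33108*(-1/27315) = 48812/(√38425) - 11036/9105 = 48812/((5*√1537)) - 11036/9105 = 48812*(√1537/7685) - 11036/9105 = 48812*√1537/7685 - 11036/9105 = -11036/9105 + 48812*√1537/7685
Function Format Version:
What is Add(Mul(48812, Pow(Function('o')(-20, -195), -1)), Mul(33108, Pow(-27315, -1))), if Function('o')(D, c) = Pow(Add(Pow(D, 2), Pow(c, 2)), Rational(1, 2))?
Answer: Add(Rational(-11036, 9105), Mul(Rational(48812, 7685), Pow(1537, Rational(1, 2)))) ≈ 247.80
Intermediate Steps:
Add(Mul(48812, Pow(Function('o')(-20, -195), -1)), Mul(33108, Pow(-27315, -1))) = Add(Mul(48812, Pow(Pow(Add(Pow(-20, 2), Pow(-195, 2)), Rational(1, 2)), -1)), Mul(33108, Pow(-27315, -1))) = Add(Mul(48812, Pow(Pow(Add(400, 38025), Rational(1, 2)), -1)), Mul(33108, Rational(-1, 27315))) = Add(Mul(48812, Pow(Pow(38425, Rational(1, 2)), -1)), Rational(-11036, 9105)) = Add(Mul(48812, Pow(Mul(5, Pow(1537, Rational(1, 2))), -1)), Rational(-11036, 9105)) = Add(Mul(48812, Mul(Rational(1, 7685), Pow(1537, Rational(1, 2)))), Rational(-11036, 9105)) = Add(Mul(Rational(48812, 7685), Pow(1537, Rational(1, 2))), Rational(-11036, 9105)) = Add(Rational(-11036, 9105), Mul(Rational(48812, 7685), Pow(1537, Rational(1, 2))))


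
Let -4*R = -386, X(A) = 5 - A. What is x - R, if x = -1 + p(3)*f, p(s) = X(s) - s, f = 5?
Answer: -205/2 ≈ -102.50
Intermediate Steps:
R = 193/2 (R = -¼*(-386) = 193/2 ≈ 96.500)
p(s) = 5 - 2*s (p(s) = (5 - s) - s = 5 - 2*s)
x = -6 (x = -1 + (5 - 2*3)*5 = -1 + (5 - 6)*5 = -1 - 1*5 = -1 - 5 = -6)
x - R = -6 - 1*193/2 = -6 - 193/2 = -205/2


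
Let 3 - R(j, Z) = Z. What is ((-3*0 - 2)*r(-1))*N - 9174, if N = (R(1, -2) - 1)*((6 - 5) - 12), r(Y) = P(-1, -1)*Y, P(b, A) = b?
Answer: -9086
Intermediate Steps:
R(j, Z) = 3 - Z
r(Y) = -Y
N = -44 (N = ((3 - 1*(-2)) - 1)*((6 - 5) - 12) = ((3 + 2) - 1)*(1 - 12) = (5 - 1)*(-11) = 4*(-11) = -44)
((-3*0 - 2)*r(-1))*N - 9174 = ((-3*0 - 2)*(-1*(-1)))*(-44) - 9174 = ((0 - 2)*1)*(-44) - 9174 = -2*1*(-44) - 9174 = -2*(-44) - 9174 = 88 - 9174 = -9086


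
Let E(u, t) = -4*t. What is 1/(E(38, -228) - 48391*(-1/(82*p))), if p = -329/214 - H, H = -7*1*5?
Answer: 1353/1257797 ≈ 0.0010757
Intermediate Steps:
H = -35 (H = -7*5 = -35)
p = 7161/214 (p = -329/214 - 1*(-35) = -329*1/214 + 35 = -329/214 + 35 = 7161/214 ≈ 33.463)
1/(E(38, -228) - 48391*(-1/(82*p))) = 1/(-4*(-228) - 48391/((-82*7161/214))) = 1/(912 - 48391/(-293601/107)) = 1/(912 - 48391*(-107/293601)) = 1/(912 + 23861/1353) = 1/(1257797/1353) = 1353/1257797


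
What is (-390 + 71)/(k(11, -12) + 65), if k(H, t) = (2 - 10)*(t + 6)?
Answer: -319/113 ≈ -2.8230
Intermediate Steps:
k(H, t) = -48 - 8*t (k(H, t) = -8*(6 + t) = -48 - 8*t)
(-390 + 71)/(k(11, -12) + 65) = (-390 + 71)/((-48 - 8*(-12)) + 65) = -319/((-48 + 96) + 65) = -319/(48 + 65) = -319/113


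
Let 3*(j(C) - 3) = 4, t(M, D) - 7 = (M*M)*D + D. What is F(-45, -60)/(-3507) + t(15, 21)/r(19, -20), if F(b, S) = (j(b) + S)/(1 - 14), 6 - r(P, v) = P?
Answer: -299440/819 ≈ -365.62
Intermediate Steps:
t(M, D) = 7 + D + D*M² (t(M, D) = 7 + ((M*M)*D + D) = 7 + (M²*D + D) = 7 + (D*M² + D) = 7 + (D + D*M²) = 7 + D + D*M²)
j(C) = 13/3 (j(C) = 3 + (⅓)*4 = 3 + 4/3 = 13/3)
r(P, v) = 6 - P
F(b, S) = -⅓ - S/13 (F(b, S) = (13/3 + S)/(1 - 14) = (13/3 + S)/(-13) = (13/3 + S)*(-1/13) = -⅓ - S/13)
F(-45, -60)/(-3507) + t(15, 21)/r(19, -20) = (-⅓ - 1/13*(-60))/(-3507) + (7 + 21 + 21*15²)/(6 - 1*19) = (-⅓ + 60/13)*(-1/3507) + (7 + 21 + 21*225)/(6 - 19) = (167/39)*(-1/3507) + (7 + 21 + 4725)/(-13) = -1/819 + 4753*(-1/13) = -1/819 - 4753/13 = -299440/819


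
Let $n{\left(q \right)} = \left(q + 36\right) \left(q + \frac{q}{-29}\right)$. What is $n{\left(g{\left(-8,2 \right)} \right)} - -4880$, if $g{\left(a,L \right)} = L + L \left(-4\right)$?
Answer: $\frac{136480}{29} \approx 4706.2$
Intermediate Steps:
$g{\left(a,L \right)} = - 3 L$ ($g{\left(a,L \right)} = L - 4 L = - 3 L$)
$n{\left(q \right)} = \frac{28 q \left(36 + q\right)}{29}$ ($n{\left(q \right)} = \left(36 + q\right) \left(q + q \left(- \frac{1}{29}\right)\right) = \left(36 + q\right) \left(q - \frac{q}{29}\right) = \left(36 + q\right) \frac{28 q}{29} = \frac{28 q \left(36 + q\right)}{29}$)
$n{\left(g{\left(-8,2 \right)} \right)} - -4880 = \frac{28 \left(\left(-3\right) 2\right) \left(36 - 6\right)}{29} - -4880 = \frac{28}{29} \left(-6\right) \left(36 - 6\right) + 4880 = \frac{28}{29} \left(-6\right) 30 + 4880 = - \frac{5040}{29} + 4880 = \frac{136480}{29}$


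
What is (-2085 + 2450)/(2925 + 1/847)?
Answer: 309155/2477476 ≈ 0.12479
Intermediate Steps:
(-2085 + 2450)/(2925 + 1/847) = 365/(2925 + 1/847) = 365/(2477476/847) = 365*(847/2477476) = 309155/2477476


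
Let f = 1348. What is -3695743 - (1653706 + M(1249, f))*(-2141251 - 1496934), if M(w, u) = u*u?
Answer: 12627445184107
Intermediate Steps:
M(w, u) = u²
-3695743 - (1653706 + M(1249, f))*(-2141251 - 1496934) = -3695743 - (1653706 + 1348²)*(-2141251 - 1496934) = -3695743 - (1653706 + 1817104)*(-3638185) = -3695743 - 3470810*(-3638185) = -3695743 - 1*(-12627448879850) = -3695743 + 12627448879850 = 12627445184107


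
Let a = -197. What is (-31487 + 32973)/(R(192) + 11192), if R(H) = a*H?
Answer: -743/13316 ≈ -0.055798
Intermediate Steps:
R(H) = -197*H
(-31487 + 32973)/(R(192) + 11192) = (-31487 + 32973)/(-197*192 + 11192) = 1486/(-37824 + 11192) = 1486/(-26632) = 1486*(-1/26632) = -743/13316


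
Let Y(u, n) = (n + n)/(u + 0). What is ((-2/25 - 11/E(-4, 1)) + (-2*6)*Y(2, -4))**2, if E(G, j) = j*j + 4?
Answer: 1306449/625 ≈ 2090.3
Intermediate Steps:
Y(u, n) = 2*n/u (Y(u, n) = (2*n)/u = 2*n/u)
E(G, j) = 4 + j**2 (E(G, j) = j**2 + 4 = 4 + j**2)
((-2/25 - 11/E(-4, 1)) + (-2*6)*Y(2, -4))**2 = ((-2/25 - 11/(4 + 1**2)) + (-2*6)*(2*(-4)/2))**2 = ((-2*1/25 - 11/(4 + 1)) - 24*(-4)/2)**2 = ((-2/25 - 11/5) - 12*(-4))**2 = ((-2/25 - 11*1/5) + 48)**2 = ((-2/25 - 11/5) + 48)**2 = (-57/25 + 48)**2 = (1143/25)**2 = 1306449/625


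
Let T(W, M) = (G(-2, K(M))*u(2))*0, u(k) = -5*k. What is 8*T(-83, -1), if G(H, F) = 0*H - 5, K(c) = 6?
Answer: 0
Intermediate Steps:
G(H, F) = -5 (G(H, F) = 0 - 5 = -5)
T(W, M) = 0 (T(W, M) = -(-25)*2*0 = -5*(-10)*0 = 50*0 = 0)
8*T(-83, -1) = 8*0 = 0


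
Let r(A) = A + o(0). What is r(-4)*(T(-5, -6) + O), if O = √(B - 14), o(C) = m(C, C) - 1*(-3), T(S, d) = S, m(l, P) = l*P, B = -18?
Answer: 5 - 4*I*√2 ≈ 5.0 - 5.6569*I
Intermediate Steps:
m(l, P) = P*l
o(C) = 3 + C² (o(C) = C*C - 1*(-3) = C² + 3 = 3 + C²)
r(A) = 3 + A (r(A) = A + (3 + 0²) = A + (3 + 0) = A + 3 = 3 + A)
O = 4*I*√2 (O = √(-18 - 14) = √(-32) = 4*I*√2 ≈ 5.6569*I)
r(-4)*(T(-5, -6) + O) = (3 - 4)*(-5 + 4*I*√2) = -(-5 + 4*I*√2) = 5 - 4*I*√2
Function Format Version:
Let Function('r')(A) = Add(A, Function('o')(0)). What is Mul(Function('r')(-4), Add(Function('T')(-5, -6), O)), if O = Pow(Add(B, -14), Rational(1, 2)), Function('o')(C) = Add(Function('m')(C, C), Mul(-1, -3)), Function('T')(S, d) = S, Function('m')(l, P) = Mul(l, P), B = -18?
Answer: Add(5, Mul(-4, I, Pow(2, Rational(1, 2)))) ≈ Add(5.0000, Mul(-5.6569, I))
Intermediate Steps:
Function('m')(l, P) = Mul(P, l)
Function('o')(C) = Add(3, Pow(C, 2)) (Function('o')(C) = Add(Mul(C, C), Mul(-1, -3)) = Add(Pow(C, 2), 3) = Add(3, Pow(C, 2)))
Function('r')(A) = Add(3, A) (Function('r')(A) = Add(A, Add(3, Pow(0, 2))) = Add(A, Add(3, 0)) = Add(A, 3) = Add(3, A))
O = Mul(4, I, Pow(2, Rational(1, 2))) (O = Pow(Add(-18, -14), Rational(1, 2)) = Pow(-32, Rational(1, 2)) = Mul(4, I, Pow(2, Rational(1, 2))) ≈ Mul(5.6569, I))
Mul(Function('r')(-4), Add(Function('T')(-5, -6), O)) = Mul(Add(3, -4), Add(-5, Mul(4, I, Pow(2, Rational(1, 2))))) = Mul(-1, Add(-5, Mul(4, I, Pow(2, Rational(1, 2))))) = Add(5, Mul(-4, I, Pow(2, Rational(1, 2))))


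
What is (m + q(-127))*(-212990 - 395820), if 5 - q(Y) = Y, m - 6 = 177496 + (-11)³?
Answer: -107335029430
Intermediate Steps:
m = 176171 (m = 6 + (177496 + (-11)³) = 6 + (177496 - 1331) = 6 + 176165 = 176171)
q(Y) = 5 - Y
(m + q(-127))*(-212990 - 395820) = (176171 + (5 - 1*(-127)))*(-212990 - 395820) = (176171 + (5 + 127))*(-608810) = (176171 + 132)*(-608810) = 176303*(-608810) = -107335029430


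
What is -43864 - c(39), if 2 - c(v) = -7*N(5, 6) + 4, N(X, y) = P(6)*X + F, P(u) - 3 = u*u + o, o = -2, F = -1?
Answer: -45150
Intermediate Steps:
P(u) = 1 + u² (P(u) = 3 + (u*u - 2) = 3 + (u² - 2) = 3 + (-2 + u²) = 1 + u²)
N(X, y) = -1 + 37*X (N(X, y) = (1 + 6²)*X - 1 = (1 + 36)*X - 1 = 37*X - 1 = -1 + 37*X)
c(v) = 1286 (c(v) = 2 - (-7*(-1 + 37*5) + 4) = 2 - (-7*(-1 + 185) + 4) = 2 - (-7*184 + 4) = 2 - (-1288 + 4) = 2 - 1*(-1284) = 2 + 1284 = 1286)
-43864 - c(39) = -43864 - 1*1286 = -43864 - 1286 = -45150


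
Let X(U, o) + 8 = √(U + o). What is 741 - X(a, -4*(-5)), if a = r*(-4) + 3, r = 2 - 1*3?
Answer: 749 - 3*√3 ≈ 743.80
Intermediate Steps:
r = -1 (r = 2 - 3 = -1)
a = 7 (a = -1*(-4) + 3 = 4 + 3 = 7)
X(U, o) = -8 + √(U + o)
741 - X(a, -4*(-5)) = 741 - (-8 + √(7 - 4*(-5))) = 741 - (-8 + √(7 + 20)) = 741 - (-8 + √27) = 741 - (-8 + 3*√3) = 741 + (8 - 3*√3) = 749 - 3*√3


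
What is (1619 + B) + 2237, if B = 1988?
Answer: 5844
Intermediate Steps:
(1619 + B) + 2237 = (1619 + 1988) + 2237 = 3607 + 2237 = 5844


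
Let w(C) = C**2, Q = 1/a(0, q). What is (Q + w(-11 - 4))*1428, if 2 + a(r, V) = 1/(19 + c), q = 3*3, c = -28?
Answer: 6091848/19 ≈ 3.2062e+5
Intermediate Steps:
q = 9
a(r, V) = -19/9 (a(r, V) = -2 + 1/(19 - 28) = -2 + 1/(-9) = -2 - 1/9 = -19/9)
Q = -9/19 (Q = 1/(-19/9) = -9/19 ≈ -0.47368)
(Q + w(-11 - 4))*1428 = (-9/19 + (-11 - 4)**2)*1428 = (-9/19 + (-15)**2)*1428 = (-9/19 + 225)*1428 = (4266/19)*1428 = 6091848/19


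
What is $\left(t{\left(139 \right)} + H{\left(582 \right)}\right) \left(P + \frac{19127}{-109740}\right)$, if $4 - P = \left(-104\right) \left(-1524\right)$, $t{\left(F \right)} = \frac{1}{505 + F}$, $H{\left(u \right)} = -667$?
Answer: $\frac{241002626489459}{2279760} \approx 1.0571 \cdot 10^{8}$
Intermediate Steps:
$P = -158492$ ($P = 4 - \left(-104\right) \left(-1524\right) = 4 - 158496 = -158492$)
$\left(t{\left(139 \right)} + H{\left(582 \right)}\right) \left(P + \frac{19127}{-109740}\right) = \left(\frac{1}{505 + 139} - 667\right) \left(-158492 + \frac{19127}{-109740}\right) = \left(\frac{1}{644} - 667\right) \left(-158492 + 19127 \left(- \frac{1}{109740}\right)\right) = \left(\frac{1}{644} - 667\right) \left(-158492 - \frac{617}{3540}\right) = \left(- \frac{429547}{644}\right) \left(- \frac{561062297}{3540}\right) = \frac{241002626489459}{2279760}$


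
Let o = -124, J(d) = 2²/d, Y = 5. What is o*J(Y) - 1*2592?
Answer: -13456/5 ≈ -2691.2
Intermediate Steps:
J(d) = 4/d
o*J(Y) - 1*2592 = -496/5 - 1*2592 = -496/5 - 2592 = -13456/5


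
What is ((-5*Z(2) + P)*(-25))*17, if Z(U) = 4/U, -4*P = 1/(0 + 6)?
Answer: 102425/24 ≈ 4267.7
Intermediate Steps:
P = -1/24 (P = -1/(4*(0 + 6)) = -¼/6 = -¼*⅙ = -1/24 ≈ -0.041667)
((-5*Z(2) + P)*(-25))*17 = ((-20/2 - 1/24)*(-25))*17 = ((-5*2 - 1/24)*(-25))*17 = ((-10 - 1/24)*(-25))*17 = -241/24*(-25)*17 = (6025/24)*17 = 102425/24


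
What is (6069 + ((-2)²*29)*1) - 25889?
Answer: -19704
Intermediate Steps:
(6069 + ((-2)²*29)*1) - 25889 = (6069 + (4*29)*1) - 25889 = (6069 + 116*1) - 25889 = (6069 + 116) - 25889 = 6185 - 25889 = -19704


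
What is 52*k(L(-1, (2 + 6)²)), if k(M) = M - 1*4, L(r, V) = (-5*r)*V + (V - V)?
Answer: 16432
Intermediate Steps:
L(r, V) = -5*V*r (L(r, V) = -5*V*r + 0 = -5*V*r)
k(M) = -4 + M (k(M) = M - 4 = -4 + M)
52*k(L(-1, (2 + 6)²)) = 52*(-4 - 5*(2 + 6)²*(-1)) = 52*(-4 - 5*8²*(-1)) = 52*(-4 - 5*64*(-1)) = 52*(-4 + 320) = 52*316 = 16432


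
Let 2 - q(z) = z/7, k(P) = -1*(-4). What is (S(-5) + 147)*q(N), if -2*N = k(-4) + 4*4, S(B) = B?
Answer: 3408/7 ≈ 486.86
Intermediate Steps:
k(P) = 4
N = -10 (N = -(4 + 4*4)/2 = -(4 + 16)/2 = -1/2*20 = -10)
q(z) = 2 - z/7
(S(-5) + 147)*q(N) = (-5 + 147)*(2 - 1/7*(-10)) = 142*(2 + 10/7) = 142*(24/7) = 3408/7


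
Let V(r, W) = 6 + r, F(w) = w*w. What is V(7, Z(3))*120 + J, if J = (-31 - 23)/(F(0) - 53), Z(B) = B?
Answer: 82734/53 ≈ 1561.0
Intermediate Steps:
F(w) = w²
J = 54/53 (J = (-31 - 23)/(0² - 53) = -54/(0 - 53) = -54/(-53) = -54*(-1/53) = 54/53 ≈ 1.0189)
V(7, Z(3))*120 + J = (6 + 7)*120 + 54/53 = 13*120 + 54/53 = 1560 + 54/53 = 82734/53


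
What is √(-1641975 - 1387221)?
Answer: 2*I*√757299 ≈ 1740.5*I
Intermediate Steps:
√(-1641975 - 1387221) = √(-3029196) = 2*I*√757299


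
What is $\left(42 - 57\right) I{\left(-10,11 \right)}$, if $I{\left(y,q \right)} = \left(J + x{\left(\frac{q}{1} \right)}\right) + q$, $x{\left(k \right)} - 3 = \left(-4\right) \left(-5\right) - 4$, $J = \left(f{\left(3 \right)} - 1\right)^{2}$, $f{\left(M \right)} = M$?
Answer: $-510$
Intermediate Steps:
$J = 4$ ($J = \left(3 - 1\right)^{2} = 2^{2} = 4$)
$x{\left(k \right)} = 19$ ($x{\left(k \right)} = 3 - -16 = 3 + \left(20 - 4\right) = 3 + 16 = 19$)
$I{\left(y,q \right)} = 23 + q$ ($I{\left(y,q \right)} = \left(4 + 19\right) + q = 23 + q$)
$\left(42 - 57\right) I{\left(-10,11 \right)} = \left(42 - 57\right) \left(23 + 11\right) = \left(-15\right) 34 = -510$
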